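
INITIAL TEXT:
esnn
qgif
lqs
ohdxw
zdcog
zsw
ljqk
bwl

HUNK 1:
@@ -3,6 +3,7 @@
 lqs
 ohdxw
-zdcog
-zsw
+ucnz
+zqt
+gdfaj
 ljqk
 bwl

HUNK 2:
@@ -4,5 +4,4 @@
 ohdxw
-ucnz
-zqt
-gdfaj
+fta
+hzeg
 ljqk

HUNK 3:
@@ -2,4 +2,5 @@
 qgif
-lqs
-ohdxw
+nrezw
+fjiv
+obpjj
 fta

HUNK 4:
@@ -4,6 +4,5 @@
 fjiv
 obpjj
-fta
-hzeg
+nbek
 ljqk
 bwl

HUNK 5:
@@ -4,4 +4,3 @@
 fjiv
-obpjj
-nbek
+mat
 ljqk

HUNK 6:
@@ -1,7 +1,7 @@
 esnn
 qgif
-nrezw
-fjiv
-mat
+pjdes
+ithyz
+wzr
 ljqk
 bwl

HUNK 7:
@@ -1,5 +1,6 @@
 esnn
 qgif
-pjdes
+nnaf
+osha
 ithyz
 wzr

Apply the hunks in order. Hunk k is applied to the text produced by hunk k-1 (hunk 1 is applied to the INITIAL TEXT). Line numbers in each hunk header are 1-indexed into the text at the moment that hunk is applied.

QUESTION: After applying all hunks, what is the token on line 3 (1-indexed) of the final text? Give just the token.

Answer: nnaf

Derivation:
Hunk 1: at line 3 remove [zdcog,zsw] add [ucnz,zqt,gdfaj] -> 9 lines: esnn qgif lqs ohdxw ucnz zqt gdfaj ljqk bwl
Hunk 2: at line 4 remove [ucnz,zqt,gdfaj] add [fta,hzeg] -> 8 lines: esnn qgif lqs ohdxw fta hzeg ljqk bwl
Hunk 3: at line 2 remove [lqs,ohdxw] add [nrezw,fjiv,obpjj] -> 9 lines: esnn qgif nrezw fjiv obpjj fta hzeg ljqk bwl
Hunk 4: at line 4 remove [fta,hzeg] add [nbek] -> 8 lines: esnn qgif nrezw fjiv obpjj nbek ljqk bwl
Hunk 5: at line 4 remove [obpjj,nbek] add [mat] -> 7 lines: esnn qgif nrezw fjiv mat ljqk bwl
Hunk 6: at line 1 remove [nrezw,fjiv,mat] add [pjdes,ithyz,wzr] -> 7 lines: esnn qgif pjdes ithyz wzr ljqk bwl
Hunk 7: at line 1 remove [pjdes] add [nnaf,osha] -> 8 lines: esnn qgif nnaf osha ithyz wzr ljqk bwl
Final line 3: nnaf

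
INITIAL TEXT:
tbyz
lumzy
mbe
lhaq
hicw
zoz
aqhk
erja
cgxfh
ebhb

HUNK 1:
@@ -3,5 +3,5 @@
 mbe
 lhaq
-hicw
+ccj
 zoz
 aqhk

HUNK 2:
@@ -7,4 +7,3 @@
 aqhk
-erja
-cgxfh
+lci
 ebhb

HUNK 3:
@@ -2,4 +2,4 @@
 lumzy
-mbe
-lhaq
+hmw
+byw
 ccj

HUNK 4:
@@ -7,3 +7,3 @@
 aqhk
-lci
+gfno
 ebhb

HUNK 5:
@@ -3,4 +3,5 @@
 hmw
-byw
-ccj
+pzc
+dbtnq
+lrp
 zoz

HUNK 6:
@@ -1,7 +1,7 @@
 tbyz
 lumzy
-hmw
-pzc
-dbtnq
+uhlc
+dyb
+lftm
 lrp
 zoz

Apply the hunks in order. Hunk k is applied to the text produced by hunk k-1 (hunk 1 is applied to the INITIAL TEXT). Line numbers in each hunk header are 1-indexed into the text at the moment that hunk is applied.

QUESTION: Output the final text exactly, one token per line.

Hunk 1: at line 3 remove [hicw] add [ccj] -> 10 lines: tbyz lumzy mbe lhaq ccj zoz aqhk erja cgxfh ebhb
Hunk 2: at line 7 remove [erja,cgxfh] add [lci] -> 9 lines: tbyz lumzy mbe lhaq ccj zoz aqhk lci ebhb
Hunk 3: at line 2 remove [mbe,lhaq] add [hmw,byw] -> 9 lines: tbyz lumzy hmw byw ccj zoz aqhk lci ebhb
Hunk 4: at line 7 remove [lci] add [gfno] -> 9 lines: tbyz lumzy hmw byw ccj zoz aqhk gfno ebhb
Hunk 5: at line 3 remove [byw,ccj] add [pzc,dbtnq,lrp] -> 10 lines: tbyz lumzy hmw pzc dbtnq lrp zoz aqhk gfno ebhb
Hunk 6: at line 1 remove [hmw,pzc,dbtnq] add [uhlc,dyb,lftm] -> 10 lines: tbyz lumzy uhlc dyb lftm lrp zoz aqhk gfno ebhb

Answer: tbyz
lumzy
uhlc
dyb
lftm
lrp
zoz
aqhk
gfno
ebhb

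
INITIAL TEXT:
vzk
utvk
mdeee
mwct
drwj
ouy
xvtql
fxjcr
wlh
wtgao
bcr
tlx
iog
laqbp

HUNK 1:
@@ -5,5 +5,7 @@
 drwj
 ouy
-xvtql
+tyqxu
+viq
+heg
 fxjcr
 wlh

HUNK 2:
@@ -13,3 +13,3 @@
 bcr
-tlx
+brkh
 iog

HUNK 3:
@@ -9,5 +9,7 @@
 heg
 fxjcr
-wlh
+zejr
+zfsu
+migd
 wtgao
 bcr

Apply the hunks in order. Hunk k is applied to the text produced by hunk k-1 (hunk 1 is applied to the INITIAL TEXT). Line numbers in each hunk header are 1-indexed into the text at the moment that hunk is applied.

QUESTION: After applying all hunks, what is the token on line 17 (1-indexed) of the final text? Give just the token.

Answer: iog

Derivation:
Hunk 1: at line 5 remove [xvtql] add [tyqxu,viq,heg] -> 16 lines: vzk utvk mdeee mwct drwj ouy tyqxu viq heg fxjcr wlh wtgao bcr tlx iog laqbp
Hunk 2: at line 13 remove [tlx] add [brkh] -> 16 lines: vzk utvk mdeee mwct drwj ouy tyqxu viq heg fxjcr wlh wtgao bcr brkh iog laqbp
Hunk 3: at line 9 remove [wlh] add [zejr,zfsu,migd] -> 18 lines: vzk utvk mdeee mwct drwj ouy tyqxu viq heg fxjcr zejr zfsu migd wtgao bcr brkh iog laqbp
Final line 17: iog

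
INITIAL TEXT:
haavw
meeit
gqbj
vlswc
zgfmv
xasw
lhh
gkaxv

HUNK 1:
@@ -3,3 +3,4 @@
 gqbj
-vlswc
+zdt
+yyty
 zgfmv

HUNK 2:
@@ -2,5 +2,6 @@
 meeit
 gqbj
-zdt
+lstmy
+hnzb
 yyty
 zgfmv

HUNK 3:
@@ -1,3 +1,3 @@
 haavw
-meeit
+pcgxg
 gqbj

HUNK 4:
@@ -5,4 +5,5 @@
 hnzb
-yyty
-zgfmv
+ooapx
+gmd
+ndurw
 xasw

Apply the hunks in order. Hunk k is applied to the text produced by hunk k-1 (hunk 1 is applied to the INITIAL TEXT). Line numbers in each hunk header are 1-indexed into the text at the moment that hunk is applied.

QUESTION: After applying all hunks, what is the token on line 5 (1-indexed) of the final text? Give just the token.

Hunk 1: at line 3 remove [vlswc] add [zdt,yyty] -> 9 lines: haavw meeit gqbj zdt yyty zgfmv xasw lhh gkaxv
Hunk 2: at line 2 remove [zdt] add [lstmy,hnzb] -> 10 lines: haavw meeit gqbj lstmy hnzb yyty zgfmv xasw lhh gkaxv
Hunk 3: at line 1 remove [meeit] add [pcgxg] -> 10 lines: haavw pcgxg gqbj lstmy hnzb yyty zgfmv xasw lhh gkaxv
Hunk 4: at line 5 remove [yyty,zgfmv] add [ooapx,gmd,ndurw] -> 11 lines: haavw pcgxg gqbj lstmy hnzb ooapx gmd ndurw xasw lhh gkaxv
Final line 5: hnzb

Answer: hnzb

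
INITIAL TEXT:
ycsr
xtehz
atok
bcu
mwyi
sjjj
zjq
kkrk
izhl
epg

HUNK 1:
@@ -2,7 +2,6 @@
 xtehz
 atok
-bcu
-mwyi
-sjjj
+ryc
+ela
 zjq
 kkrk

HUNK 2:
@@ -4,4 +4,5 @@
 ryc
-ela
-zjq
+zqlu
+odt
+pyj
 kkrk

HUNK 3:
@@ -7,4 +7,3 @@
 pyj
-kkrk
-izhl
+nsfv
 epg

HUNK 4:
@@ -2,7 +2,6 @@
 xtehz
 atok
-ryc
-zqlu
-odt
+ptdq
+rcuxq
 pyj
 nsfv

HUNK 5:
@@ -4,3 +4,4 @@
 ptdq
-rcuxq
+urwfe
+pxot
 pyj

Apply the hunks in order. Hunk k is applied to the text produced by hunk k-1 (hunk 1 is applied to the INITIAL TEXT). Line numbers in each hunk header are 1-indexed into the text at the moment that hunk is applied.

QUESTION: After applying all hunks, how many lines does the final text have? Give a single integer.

Hunk 1: at line 2 remove [bcu,mwyi,sjjj] add [ryc,ela] -> 9 lines: ycsr xtehz atok ryc ela zjq kkrk izhl epg
Hunk 2: at line 4 remove [ela,zjq] add [zqlu,odt,pyj] -> 10 lines: ycsr xtehz atok ryc zqlu odt pyj kkrk izhl epg
Hunk 3: at line 7 remove [kkrk,izhl] add [nsfv] -> 9 lines: ycsr xtehz atok ryc zqlu odt pyj nsfv epg
Hunk 4: at line 2 remove [ryc,zqlu,odt] add [ptdq,rcuxq] -> 8 lines: ycsr xtehz atok ptdq rcuxq pyj nsfv epg
Hunk 5: at line 4 remove [rcuxq] add [urwfe,pxot] -> 9 lines: ycsr xtehz atok ptdq urwfe pxot pyj nsfv epg
Final line count: 9

Answer: 9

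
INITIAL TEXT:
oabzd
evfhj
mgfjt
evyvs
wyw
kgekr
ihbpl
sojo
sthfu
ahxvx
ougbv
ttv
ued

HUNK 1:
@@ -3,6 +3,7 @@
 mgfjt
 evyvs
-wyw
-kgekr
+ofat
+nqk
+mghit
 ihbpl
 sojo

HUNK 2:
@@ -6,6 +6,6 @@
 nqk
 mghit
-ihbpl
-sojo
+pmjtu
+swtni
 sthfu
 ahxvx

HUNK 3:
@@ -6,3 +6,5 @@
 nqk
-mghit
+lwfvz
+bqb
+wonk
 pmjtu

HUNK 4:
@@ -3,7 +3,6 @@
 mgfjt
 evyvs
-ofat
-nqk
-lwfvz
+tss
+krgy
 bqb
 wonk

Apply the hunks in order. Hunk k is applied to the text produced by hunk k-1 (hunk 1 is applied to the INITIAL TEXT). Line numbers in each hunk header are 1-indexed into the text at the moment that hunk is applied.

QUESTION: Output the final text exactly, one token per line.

Answer: oabzd
evfhj
mgfjt
evyvs
tss
krgy
bqb
wonk
pmjtu
swtni
sthfu
ahxvx
ougbv
ttv
ued

Derivation:
Hunk 1: at line 3 remove [wyw,kgekr] add [ofat,nqk,mghit] -> 14 lines: oabzd evfhj mgfjt evyvs ofat nqk mghit ihbpl sojo sthfu ahxvx ougbv ttv ued
Hunk 2: at line 6 remove [ihbpl,sojo] add [pmjtu,swtni] -> 14 lines: oabzd evfhj mgfjt evyvs ofat nqk mghit pmjtu swtni sthfu ahxvx ougbv ttv ued
Hunk 3: at line 6 remove [mghit] add [lwfvz,bqb,wonk] -> 16 lines: oabzd evfhj mgfjt evyvs ofat nqk lwfvz bqb wonk pmjtu swtni sthfu ahxvx ougbv ttv ued
Hunk 4: at line 3 remove [ofat,nqk,lwfvz] add [tss,krgy] -> 15 lines: oabzd evfhj mgfjt evyvs tss krgy bqb wonk pmjtu swtni sthfu ahxvx ougbv ttv ued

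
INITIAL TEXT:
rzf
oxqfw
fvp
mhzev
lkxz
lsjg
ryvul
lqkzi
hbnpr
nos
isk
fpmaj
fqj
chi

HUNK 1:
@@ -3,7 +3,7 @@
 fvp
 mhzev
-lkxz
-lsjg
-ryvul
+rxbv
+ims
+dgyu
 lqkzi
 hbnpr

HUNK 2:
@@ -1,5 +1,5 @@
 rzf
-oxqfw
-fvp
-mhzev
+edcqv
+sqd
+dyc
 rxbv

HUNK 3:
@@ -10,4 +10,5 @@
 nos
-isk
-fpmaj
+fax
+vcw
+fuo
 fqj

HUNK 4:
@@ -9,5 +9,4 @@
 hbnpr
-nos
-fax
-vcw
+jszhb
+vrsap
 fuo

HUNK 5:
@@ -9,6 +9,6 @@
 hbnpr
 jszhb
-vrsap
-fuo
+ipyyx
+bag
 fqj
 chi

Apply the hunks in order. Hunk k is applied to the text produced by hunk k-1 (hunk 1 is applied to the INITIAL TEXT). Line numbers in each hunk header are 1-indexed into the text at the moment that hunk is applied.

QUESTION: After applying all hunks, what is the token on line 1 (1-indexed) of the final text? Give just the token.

Hunk 1: at line 3 remove [lkxz,lsjg,ryvul] add [rxbv,ims,dgyu] -> 14 lines: rzf oxqfw fvp mhzev rxbv ims dgyu lqkzi hbnpr nos isk fpmaj fqj chi
Hunk 2: at line 1 remove [oxqfw,fvp,mhzev] add [edcqv,sqd,dyc] -> 14 lines: rzf edcqv sqd dyc rxbv ims dgyu lqkzi hbnpr nos isk fpmaj fqj chi
Hunk 3: at line 10 remove [isk,fpmaj] add [fax,vcw,fuo] -> 15 lines: rzf edcqv sqd dyc rxbv ims dgyu lqkzi hbnpr nos fax vcw fuo fqj chi
Hunk 4: at line 9 remove [nos,fax,vcw] add [jszhb,vrsap] -> 14 lines: rzf edcqv sqd dyc rxbv ims dgyu lqkzi hbnpr jszhb vrsap fuo fqj chi
Hunk 5: at line 9 remove [vrsap,fuo] add [ipyyx,bag] -> 14 lines: rzf edcqv sqd dyc rxbv ims dgyu lqkzi hbnpr jszhb ipyyx bag fqj chi
Final line 1: rzf

Answer: rzf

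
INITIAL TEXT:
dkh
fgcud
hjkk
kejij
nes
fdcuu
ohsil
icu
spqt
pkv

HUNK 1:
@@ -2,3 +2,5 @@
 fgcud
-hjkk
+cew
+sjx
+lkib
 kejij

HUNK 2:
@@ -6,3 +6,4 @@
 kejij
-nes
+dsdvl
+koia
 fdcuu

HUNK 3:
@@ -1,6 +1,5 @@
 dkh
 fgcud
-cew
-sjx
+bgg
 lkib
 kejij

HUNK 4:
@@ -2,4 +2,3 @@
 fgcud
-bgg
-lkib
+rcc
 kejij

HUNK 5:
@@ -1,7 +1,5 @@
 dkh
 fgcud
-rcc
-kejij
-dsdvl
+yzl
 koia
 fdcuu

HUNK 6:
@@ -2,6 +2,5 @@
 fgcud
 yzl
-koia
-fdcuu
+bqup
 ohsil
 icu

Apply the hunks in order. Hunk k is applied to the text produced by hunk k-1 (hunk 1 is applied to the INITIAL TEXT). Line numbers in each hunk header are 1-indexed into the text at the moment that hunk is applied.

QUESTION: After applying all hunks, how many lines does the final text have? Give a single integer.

Hunk 1: at line 2 remove [hjkk] add [cew,sjx,lkib] -> 12 lines: dkh fgcud cew sjx lkib kejij nes fdcuu ohsil icu spqt pkv
Hunk 2: at line 6 remove [nes] add [dsdvl,koia] -> 13 lines: dkh fgcud cew sjx lkib kejij dsdvl koia fdcuu ohsil icu spqt pkv
Hunk 3: at line 1 remove [cew,sjx] add [bgg] -> 12 lines: dkh fgcud bgg lkib kejij dsdvl koia fdcuu ohsil icu spqt pkv
Hunk 4: at line 2 remove [bgg,lkib] add [rcc] -> 11 lines: dkh fgcud rcc kejij dsdvl koia fdcuu ohsil icu spqt pkv
Hunk 5: at line 1 remove [rcc,kejij,dsdvl] add [yzl] -> 9 lines: dkh fgcud yzl koia fdcuu ohsil icu spqt pkv
Hunk 6: at line 2 remove [koia,fdcuu] add [bqup] -> 8 lines: dkh fgcud yzl bqup ohsil icu spqt pkv
Final line count: 8

Answer: 8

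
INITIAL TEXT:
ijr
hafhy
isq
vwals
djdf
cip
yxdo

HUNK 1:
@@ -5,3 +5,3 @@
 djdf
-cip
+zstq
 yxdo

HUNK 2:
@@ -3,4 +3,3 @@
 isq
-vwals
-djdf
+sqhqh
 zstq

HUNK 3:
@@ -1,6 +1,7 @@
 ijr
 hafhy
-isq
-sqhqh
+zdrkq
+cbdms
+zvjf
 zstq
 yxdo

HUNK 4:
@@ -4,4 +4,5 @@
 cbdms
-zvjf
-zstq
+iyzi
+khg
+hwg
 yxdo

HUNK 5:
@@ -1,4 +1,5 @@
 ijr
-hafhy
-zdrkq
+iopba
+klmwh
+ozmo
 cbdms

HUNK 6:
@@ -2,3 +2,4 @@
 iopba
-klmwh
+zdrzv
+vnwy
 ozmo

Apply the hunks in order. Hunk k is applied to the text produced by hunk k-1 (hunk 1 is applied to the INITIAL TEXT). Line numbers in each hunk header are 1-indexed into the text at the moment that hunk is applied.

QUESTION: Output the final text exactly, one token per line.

Hunk 1: at line 5 remove [cip] add [zstq] -> 7 lines: ijr hafhy isq vwals djdf zstq yxdo
Hunk 2: at line 3 remove [vwals,djdf] add [sqhqh] -> 6 lines: ijr hafhy isq sqhqh zstq yxdo
Hunk 3: at line 1 remove [isq,sqhqh] add [zdrkq,cbdms,zvjf] -> 7 lines: ijr hafhy zdrkq cbdms zvjf zstq yxdo
Hunk 4: at line 4 remove [zvjf,zstq] add [iyzi,khg,hwg] -> 8 lines: ijr hafhy zdrkq cbdms iyzi khg hwg yxdo
Hunk 5: at line 1 remove [hafhy,zdrkq] add [iopba,klmwh,ozmo] -> 9 lines: ijr iopba klmwh ozmo cbdms iyzi khg hwg yxdo
Hunk 6: at line 2 remove [klmwh] add [zdrzv,vnwy] -> 10 lines: ijr iopba zdrzv vnwy ozmo cbdms iyzi khg hwg yxdo

Answer: ijr
iopba
zdrzv
vnwy
ozmo
cbdms
iyzi
khg
hwg
yxdo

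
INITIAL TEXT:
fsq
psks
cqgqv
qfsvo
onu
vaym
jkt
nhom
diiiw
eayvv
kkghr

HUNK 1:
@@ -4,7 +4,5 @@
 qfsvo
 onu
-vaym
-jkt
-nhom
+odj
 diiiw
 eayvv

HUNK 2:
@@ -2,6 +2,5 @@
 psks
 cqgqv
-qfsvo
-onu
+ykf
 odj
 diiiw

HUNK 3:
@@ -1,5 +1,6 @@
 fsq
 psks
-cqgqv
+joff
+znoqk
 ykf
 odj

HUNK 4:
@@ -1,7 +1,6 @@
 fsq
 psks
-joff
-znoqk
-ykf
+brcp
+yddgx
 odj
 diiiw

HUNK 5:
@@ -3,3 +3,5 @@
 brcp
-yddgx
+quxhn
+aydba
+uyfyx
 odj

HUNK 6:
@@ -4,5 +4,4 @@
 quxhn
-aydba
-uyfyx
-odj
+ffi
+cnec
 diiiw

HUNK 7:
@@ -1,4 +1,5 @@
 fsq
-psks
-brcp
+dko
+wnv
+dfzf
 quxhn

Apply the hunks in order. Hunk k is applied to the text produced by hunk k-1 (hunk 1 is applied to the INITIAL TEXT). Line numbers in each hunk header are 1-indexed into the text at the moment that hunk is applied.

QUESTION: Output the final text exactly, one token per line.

Answer: fsq
dko
wnv
dfzf
quxhn
ffi
cnec
diiiw
eayvv
kkghr

Derivation:
Hunk 1: at line 4 remove [vaym,jkt,nhom] add [odj] -> 9 lines: fsq psks cqgqv qfsvo onu odj diiiw eayvv kkghr
Hunk 2: at line 2 remove [qfsvo,onu] add [ykf] -> 8 lines: fsq psks cqgqv ykf odj diiiw eayvv kkghr
Hunk 3: at line 1 remove [cqgqv] add [joff,znoqk] -> 9 lines: fsq psks joff znoqk ykf odj diiiw eayvv kkghr
Hunk 4: at line 1 remove [joff,znoqk,ykf] add [brcp,yddgx] -> 8 lines: fsq psks brcp yddgx odj diiiw eayvv kkghr
Hunk 5: at line 3 remove [yddgx] add [quxhn,aydba,uyfyx] -> 10 lines: fsq psks brcp quxhn aydba uyfyx odj diiiw eayvv kkghr
Hunk 6: at line 4 remove [aydba,uyfyx,odj] add [ffi,cnec] -> 9 lines: fsq psks brcp quxhn ffi cnec diiiw eayvv kkghr
Hunk 7: at line 1 remove [psks,brcp] add [dko,wnv,dfzf] -> 10 lines: fsq dko wnv dfzf quxhn ffi cnec diiiw eayvv kkghr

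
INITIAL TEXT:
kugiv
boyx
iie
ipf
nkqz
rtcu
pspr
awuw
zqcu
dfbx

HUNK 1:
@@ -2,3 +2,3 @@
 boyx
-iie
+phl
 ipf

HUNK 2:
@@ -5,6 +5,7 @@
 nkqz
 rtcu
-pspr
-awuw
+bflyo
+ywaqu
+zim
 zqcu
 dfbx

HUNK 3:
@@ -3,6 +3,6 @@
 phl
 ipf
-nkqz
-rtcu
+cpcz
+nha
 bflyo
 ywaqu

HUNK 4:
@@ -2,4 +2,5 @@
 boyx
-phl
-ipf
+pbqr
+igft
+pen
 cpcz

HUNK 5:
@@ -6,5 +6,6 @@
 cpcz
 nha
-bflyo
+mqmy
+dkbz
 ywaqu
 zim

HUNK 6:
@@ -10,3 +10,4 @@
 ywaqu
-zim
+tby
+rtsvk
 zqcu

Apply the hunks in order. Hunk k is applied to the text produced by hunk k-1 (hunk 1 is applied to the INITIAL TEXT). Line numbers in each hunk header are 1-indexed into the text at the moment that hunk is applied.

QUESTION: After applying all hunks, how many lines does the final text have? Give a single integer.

Answer: 14

Derivation:
Hunk 1: at line 2 remove [iie] add [phl] -> 10 lines: kugiv boyx phl ipf nkqz rtcu pspr awuw zqcu dfbx
Hunk 2: at line 5 remove [pspr,awuw] add [bflyo,ywaqu,zim] -> 11 lines: kugiv boyx phl ipf nkqz rtcu bflyo ywaqu zim zqcu dfbx
Hunk 3: at line 3 remove [nkqz,rtcu] add [cpcz,nha] -> 11 lines: kugiv boyx phl ipf cpcz nha bflyo ywaqu zim zqcu dfbx
Hunk 4: at line 2 remove [phl,ipf] add [pbqr,igft,pen] -> 12 lines: kugiv boyx pbqr igft pen cpcz nha bflyo ywaqu zim zqcu dfbx
Hunk 5: at line 6 remove [bflyo] add [mqmy,dkbz] -> 13 lines: kugiv boyx pbqr igft pen cpcz nha mqmy dkbz ywaqu zim zqcu dfbx
Hunk 6: at line 10 remove [zim] add [tby,rtsvk] -> 14 lines: kugiv boyx pbqr igft pen cpcz nha mqmy dkbz ywaqu tby rtsvk zqcu dfbx
Final line count: 14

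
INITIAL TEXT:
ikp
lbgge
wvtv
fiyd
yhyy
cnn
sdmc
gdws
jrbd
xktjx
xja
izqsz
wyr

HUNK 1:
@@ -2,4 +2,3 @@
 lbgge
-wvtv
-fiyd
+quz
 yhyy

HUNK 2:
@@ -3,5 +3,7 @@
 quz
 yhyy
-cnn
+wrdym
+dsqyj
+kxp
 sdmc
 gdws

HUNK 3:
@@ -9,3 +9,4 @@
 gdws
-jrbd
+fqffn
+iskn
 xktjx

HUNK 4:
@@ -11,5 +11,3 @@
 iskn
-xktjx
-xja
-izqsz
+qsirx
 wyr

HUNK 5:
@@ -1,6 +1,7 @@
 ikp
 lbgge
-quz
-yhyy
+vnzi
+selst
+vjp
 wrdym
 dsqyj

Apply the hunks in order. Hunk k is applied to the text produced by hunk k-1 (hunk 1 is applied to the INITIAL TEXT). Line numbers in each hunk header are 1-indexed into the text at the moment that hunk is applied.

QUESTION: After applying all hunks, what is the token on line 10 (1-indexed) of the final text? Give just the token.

Answer: gdws

Derivation:
Hunk 1: at line 2 remove [wvtv,fiyd] add [quz] -> 12 lines: ikp lbgge quz yhyy cnn sdmc gdws jrbd xktjx xja izqsz wyr
Hunk 2: at line 3 remove [cnn] add [wrdym,dsqyj,kxp] -> 14 lines: ikp lbgge quz yhyy wrdym dsqyj kxp sdmc gdws jrbd xktjx xja izqsz wyr
Hunk 3: at line 9 remove [jrbd] add [fqffn,iskn] -> 15 lines: ikp lbgge quz yhyy wrdym dsqyj kxp sdmc gdws fqffn iskn xktjx xja izqsz wyr
Hunk 4: at line 11 remove [xktjx,xja,izqsz] add [qsirx] -> 13 lines: ikp lbgge quz yhyy wrdym dsqyj kxp sdmc gdws fqffn iskn qsirx wyr
Hunk 5: at line 1 remove [quz,yhyy] add [vnzi,selst,vjp] -> 14 lines: ikp lbgge vnzi selst vjp wrdym dsqyj kxp sdmc gdws fqffn iskn qsirx wyr
Final line 10: gdws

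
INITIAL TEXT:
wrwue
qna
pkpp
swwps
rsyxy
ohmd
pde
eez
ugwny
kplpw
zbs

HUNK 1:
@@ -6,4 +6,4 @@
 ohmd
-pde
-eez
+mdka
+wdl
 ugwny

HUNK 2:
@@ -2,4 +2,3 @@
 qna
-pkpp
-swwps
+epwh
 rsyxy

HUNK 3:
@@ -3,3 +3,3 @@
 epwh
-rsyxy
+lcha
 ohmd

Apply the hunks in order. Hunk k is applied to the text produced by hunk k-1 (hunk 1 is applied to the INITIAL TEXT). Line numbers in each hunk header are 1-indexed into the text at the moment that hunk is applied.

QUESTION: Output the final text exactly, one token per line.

Hunk 1: at line 6 remove [pde,eez] add [mdka,wdl] -> 11 lines: wrwue qna pkpp swwps rsyxy ohmd mdka wdl ugwny kplpw zbs
Hunk 2: at line 2 remove [pkpp,swwps] add [epwh] -> 10 lines: wrwue qna epwh rsyxy ohmd mdka wdl ugwny kplpw zbs
Hunk 3: at line 3 remove [rsyxy] add [lcha] -> 10 lines: wrwue qna epwh lcha ohmd mdka wdl ugwny kplpw zbs

Answer: wrwue
qna
epwh
lcha
ohmd
mdka
wdl
ugwny
kplpw
zbs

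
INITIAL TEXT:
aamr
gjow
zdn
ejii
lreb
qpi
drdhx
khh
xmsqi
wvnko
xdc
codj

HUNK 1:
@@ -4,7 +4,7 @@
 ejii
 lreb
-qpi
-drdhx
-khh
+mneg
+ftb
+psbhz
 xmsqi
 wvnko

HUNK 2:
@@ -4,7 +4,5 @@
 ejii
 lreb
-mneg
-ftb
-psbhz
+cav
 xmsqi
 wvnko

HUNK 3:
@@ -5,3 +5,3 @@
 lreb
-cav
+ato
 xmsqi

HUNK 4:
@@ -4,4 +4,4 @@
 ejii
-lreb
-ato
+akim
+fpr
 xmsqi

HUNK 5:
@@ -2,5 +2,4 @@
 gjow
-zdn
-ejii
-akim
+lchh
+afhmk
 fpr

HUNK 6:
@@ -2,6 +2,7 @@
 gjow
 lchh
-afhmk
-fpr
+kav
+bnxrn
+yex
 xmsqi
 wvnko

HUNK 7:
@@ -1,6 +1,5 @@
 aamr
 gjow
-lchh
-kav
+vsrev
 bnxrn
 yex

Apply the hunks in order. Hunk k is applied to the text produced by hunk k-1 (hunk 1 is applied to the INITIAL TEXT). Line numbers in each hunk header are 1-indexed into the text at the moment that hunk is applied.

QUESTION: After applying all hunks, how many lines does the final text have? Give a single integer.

Answer: 9

Derivation:
Hunk 1: at line 4 remove [qpi,drdhx,khh] add [mneg,ftb,psbhz] -> 12 lines: aamr gjow zdn ejii lreb mneg ftb psbhz xmsqi wvnko xdc codj
Hunk 2: at line 4 remove [mneg,ftb,psbhz] add [cav] -> 10 lines: aamr gjow zdn ejii lreb cav xmsqi wvnko xdc codj
Hunk 3: at line 5 remove [cav] add [ato] -> 10 lines: aamr gjow zdn ejii lreb ato xmsqi wvnko xdc codj
Hunk 4: at line 4 remove [lreb,ato] add [akim,fpr] -> 10 lines: aamr gjow zdn ejii akim fpr xmsqi wvnko xdc codj
Hunk 5: at line 2 remove [zdn,ejii,akim] add [lchh,afhmk] -> 9 lines: aamr gjow lchh afhmk fpr xmsqi wvnko xdc codj
Hunk 6: at line 2 remove [afhmk,fpr] add [kav,bnxrn,yex] -> 10 lines: aamr gjow lchh kav bnxrn yex xmsqi wvnko xdc codj
Hunk 7: at line 1 remove [lchh,kav] add [vsrev] -> 9 lines: aamr gjow vsrev bnxrn yex xmsqi wvnko xdc codj
Final line count: 9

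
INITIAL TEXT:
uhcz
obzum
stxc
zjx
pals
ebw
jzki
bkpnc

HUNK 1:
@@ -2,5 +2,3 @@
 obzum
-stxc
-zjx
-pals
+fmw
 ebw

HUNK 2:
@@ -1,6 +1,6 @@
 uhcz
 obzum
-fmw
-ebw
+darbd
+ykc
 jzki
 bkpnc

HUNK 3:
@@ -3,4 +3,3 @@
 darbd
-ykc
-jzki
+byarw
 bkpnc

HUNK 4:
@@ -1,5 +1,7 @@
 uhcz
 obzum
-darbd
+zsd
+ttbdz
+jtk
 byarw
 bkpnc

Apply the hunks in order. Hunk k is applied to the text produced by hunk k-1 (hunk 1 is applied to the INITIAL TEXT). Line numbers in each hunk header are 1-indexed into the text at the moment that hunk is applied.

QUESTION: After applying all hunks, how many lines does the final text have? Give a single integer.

Answer: 7

Derivation:
Hunk 1: at line 2 remove [stxc,zjx,pals] add [fmw] -> 6 lines: uhcz obzum fmw ebw jzki bkpnc
Hunk 2: at line 1 remove [fmw,ebw] add [darbd,ykc] -> 6 lines: uhcz obzum darbd ykc jzki bkpnc
Hunk 3: at line 3 remove [ykc,jzki] add [byarw] -> 5 lines: uhcz obzum darbd byarw bkpnc
Hunk 4: at line 1 remove [darbd] add [zsd,ttbdz,jtk] -> 7 lines: uhcz obzum zsd ttbdz jtk byarw bkpnc
Final line count: 7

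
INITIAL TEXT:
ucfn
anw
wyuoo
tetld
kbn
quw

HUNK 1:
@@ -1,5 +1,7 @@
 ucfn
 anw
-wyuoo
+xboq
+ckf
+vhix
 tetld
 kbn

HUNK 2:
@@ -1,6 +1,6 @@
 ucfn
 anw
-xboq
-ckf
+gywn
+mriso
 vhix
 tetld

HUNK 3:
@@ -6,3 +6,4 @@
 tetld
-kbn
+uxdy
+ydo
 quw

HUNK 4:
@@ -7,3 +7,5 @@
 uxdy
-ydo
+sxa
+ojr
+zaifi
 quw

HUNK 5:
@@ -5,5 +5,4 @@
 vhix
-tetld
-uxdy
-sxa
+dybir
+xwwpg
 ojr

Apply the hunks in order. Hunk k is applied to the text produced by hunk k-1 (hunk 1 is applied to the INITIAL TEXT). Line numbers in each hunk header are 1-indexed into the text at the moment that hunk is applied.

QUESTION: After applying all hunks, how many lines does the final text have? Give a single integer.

Answer: 10

Derivation:
Hunk 1: at line 1 remove [wyuoo] add [xboq,ckf,vhix] -> 8 lines: ucfn anw xboq ckf vhix tetld kbn quw
Hunk 2: at line 1 remove [xboq,ckf] add [gywn,mriso] -> 8 lines: ucfn anw gywn mriso vhix tetld kbn quw
Hunk 3: at line 6 remove [kbn] add [uxdy,ydo] -> 9 lines: ucfn anw gywn mriso vhix tetld uxdy ydo quw
Hunk 4: at line 7 remove [ydo] add [sxa,ojr,zaifi] -> 11 lines: ucfn anw gywn mriso vhix tetld uxdy sxa ojr zaifi quw
Hunk 5: at line 5 remove [tetld,uxdy,sxa] add [dybir,xwwpg] -> 10 lines: ucfn anw gywn mriso vhix dybir xwwpg ojr zaifi quw
Final line count: 10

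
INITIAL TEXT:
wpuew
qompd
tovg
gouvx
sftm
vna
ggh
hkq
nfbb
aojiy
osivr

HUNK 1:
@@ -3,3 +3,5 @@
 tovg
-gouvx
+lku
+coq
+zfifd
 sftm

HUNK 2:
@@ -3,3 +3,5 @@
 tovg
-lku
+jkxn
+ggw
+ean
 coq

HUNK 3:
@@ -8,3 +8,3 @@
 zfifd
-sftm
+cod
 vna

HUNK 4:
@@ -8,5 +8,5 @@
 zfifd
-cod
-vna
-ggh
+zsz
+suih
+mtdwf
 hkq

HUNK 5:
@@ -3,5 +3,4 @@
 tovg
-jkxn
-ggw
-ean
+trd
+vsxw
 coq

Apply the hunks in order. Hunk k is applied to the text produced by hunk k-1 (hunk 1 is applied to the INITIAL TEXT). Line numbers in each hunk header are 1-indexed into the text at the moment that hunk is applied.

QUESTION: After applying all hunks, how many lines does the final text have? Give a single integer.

Answer: 14

Derivation:
Hunk 1: at line 3 remove [gouvx] add [lku,coq,zfifd] -> 13 lines: wpuew qompd tovg lku coq zfifd sftm vna ggh hkq nfbb aojiy osivr
Hunk 2: at line 3 remove [lku] add [jkxn,ggw,ean] -> 15 lines: wpuew qompd tovg jkxn ggw ean coq zfifd sftm vna ggh hkq nfbb aojiy osivr
Hunk 3: at line 8 remove [sftm] add [cod] -> 15 lines: wpuew qompd tovg jkxn ggw ean coq zfifd cod vna ggh hkq nfbb aojiy osivr
Hunk 4: at line 8 remove [cod,vna,ggh] add [zsz,suih,mtdwf] -> 15 lines: wpuew qompd tovg jkxn ggw ean coq zfifd zsz suih mtdwf hkq nfbb aojiy osivr
Hunk 5: at line 3 remove [jkxn,ggw,ean] add [trd,vsxw] -> 14 lines: wpuew qompd tovg trd vsxw coq zfifd zsz suih mtdwf hkq nfbb aojiy osivr
Final line count: 14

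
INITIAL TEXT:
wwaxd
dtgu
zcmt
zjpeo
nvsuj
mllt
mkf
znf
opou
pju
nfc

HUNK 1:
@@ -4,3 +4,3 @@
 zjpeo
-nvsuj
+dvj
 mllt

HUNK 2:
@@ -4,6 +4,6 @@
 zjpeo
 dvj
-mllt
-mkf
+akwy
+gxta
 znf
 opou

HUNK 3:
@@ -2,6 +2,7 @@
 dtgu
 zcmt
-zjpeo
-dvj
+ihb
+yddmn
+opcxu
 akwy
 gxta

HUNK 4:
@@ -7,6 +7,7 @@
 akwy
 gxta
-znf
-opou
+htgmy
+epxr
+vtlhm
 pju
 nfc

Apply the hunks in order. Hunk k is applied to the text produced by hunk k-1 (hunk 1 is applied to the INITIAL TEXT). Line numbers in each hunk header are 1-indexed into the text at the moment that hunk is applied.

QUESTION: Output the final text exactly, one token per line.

Hunk 1: at line 4 remove [nvsuj] add [dvj] -> 11 lines: wwaxd dtgu zcmt zjpeo dvj mllt mkf znf opou pju nfc
Hunk 2: at line 4 remove [mllt,mkf] add [akwy,gxta] -> 11 lines: wwaxd dtgu zcmt zjpeo dvj akwy gxta znf opou pju nfc
Hunk 3: at line 2 remove [zjpeo,dvj] add [ihb,yddmn,opcxu] -> 12 lines: wwaxd dtgu zcmt ihb yddmn opcxu akwy gxta znf opou pju nfc
Hunk 4: at line 7 remove [znf,opou] add [htgmy,epxr,vtlhm] -> 13 lines: wwaxd dtgu zcmt ihb yddmn opcxu akwy gxta htgmy epxr vtlhm pju nfc

Answer: wwaxd
dtgu
zcmt
ihb
yddmn
opcxu
akwy
gxta
htgmy
epxr
vtlhm
pju
nfc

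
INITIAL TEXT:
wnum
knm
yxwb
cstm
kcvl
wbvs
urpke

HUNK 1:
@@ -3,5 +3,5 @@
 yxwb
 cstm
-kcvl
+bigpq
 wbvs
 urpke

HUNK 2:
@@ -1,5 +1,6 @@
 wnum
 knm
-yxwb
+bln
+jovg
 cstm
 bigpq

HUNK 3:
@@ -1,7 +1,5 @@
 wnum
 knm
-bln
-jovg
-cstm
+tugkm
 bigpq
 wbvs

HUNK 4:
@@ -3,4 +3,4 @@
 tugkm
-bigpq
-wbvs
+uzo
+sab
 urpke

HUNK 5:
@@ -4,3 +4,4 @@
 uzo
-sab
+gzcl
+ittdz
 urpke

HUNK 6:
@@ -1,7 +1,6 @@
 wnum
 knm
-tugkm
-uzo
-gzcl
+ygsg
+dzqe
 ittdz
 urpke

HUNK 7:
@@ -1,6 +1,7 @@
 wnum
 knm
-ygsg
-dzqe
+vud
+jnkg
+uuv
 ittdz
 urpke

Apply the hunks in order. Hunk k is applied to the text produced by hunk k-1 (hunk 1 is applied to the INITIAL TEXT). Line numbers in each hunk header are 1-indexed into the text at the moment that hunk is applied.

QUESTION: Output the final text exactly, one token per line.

Answer: wnum
knm
vud
jnkg
uuv
ittdz
urpke

Derivation:
Hunk 1: at line 3 remove [kcvl] add [bigpq] -> 7 lines: wnum knm yxwb cstm bigpq wbvs urpke
Hunk 2: at line 1 remove [yxwb] add [bln,jovg] -> 8 lines: wnum knm bln jovg cstm bigpq wbvs urpke
Hunk 3: at line 1 remove [bln,jovg,cstm] add [tugkm] -> 6 lines: wnum knm tugkm bigpq wbvs urpke
Hunk 4: at line 3 remove [bigpq,wbvs] add [uzo,sab] -> 6 lines: wnum knm tugkm uzo sab urpke
Hunk 5: at line 4 remove [sab] add [gzcl,ittdz] -> 7 lines: wnum knm tugkm uzo gzcl ittdz urpke
Hunk 6: at line 1 remove [tugkm,uzo,gzcl] add [ygsg,dzqe] -> 6 lines: wnum knm ygsg dzqe ittdz urpke
Hunk 7: at line 1 remove [ygsg,dzqe] add [vud,jnkg,uuv] -> 7 lines: wnum knm vud jnkg uuv ittdz urpke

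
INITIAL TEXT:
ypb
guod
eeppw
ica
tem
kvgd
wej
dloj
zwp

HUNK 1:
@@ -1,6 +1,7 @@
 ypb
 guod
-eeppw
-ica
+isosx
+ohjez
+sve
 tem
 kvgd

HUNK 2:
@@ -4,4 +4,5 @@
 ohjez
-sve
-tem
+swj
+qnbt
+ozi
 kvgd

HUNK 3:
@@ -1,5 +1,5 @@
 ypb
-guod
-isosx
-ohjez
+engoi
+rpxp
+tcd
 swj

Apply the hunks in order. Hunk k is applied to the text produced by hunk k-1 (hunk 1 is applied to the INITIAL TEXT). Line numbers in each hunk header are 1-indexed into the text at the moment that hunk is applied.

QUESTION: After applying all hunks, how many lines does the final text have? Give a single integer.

Answer: 11

Derivation:
Hunk 1: at line 1 remove [eeppw,ica] add [isosx,ohjez,sve] -> 10 lines: ypb guod isosx ohjez sve tem kvgd wej dloj zwp
Hunk 2: at line 4 remove [sve,tem] add [swj,qnbt,ozi] -> 11 lines: ypb guod isosx ohjez swj qnbt ozi kvgd wej dloj zwp
Hunk 3: at line 1 remove [guod,isosx,ohjez] add [engoi,rpxp,tcd] -> 11 lines: ypb engoi rpxp tcd swj qnbt ozi kvgd wej dloj zwp
Final line count: 11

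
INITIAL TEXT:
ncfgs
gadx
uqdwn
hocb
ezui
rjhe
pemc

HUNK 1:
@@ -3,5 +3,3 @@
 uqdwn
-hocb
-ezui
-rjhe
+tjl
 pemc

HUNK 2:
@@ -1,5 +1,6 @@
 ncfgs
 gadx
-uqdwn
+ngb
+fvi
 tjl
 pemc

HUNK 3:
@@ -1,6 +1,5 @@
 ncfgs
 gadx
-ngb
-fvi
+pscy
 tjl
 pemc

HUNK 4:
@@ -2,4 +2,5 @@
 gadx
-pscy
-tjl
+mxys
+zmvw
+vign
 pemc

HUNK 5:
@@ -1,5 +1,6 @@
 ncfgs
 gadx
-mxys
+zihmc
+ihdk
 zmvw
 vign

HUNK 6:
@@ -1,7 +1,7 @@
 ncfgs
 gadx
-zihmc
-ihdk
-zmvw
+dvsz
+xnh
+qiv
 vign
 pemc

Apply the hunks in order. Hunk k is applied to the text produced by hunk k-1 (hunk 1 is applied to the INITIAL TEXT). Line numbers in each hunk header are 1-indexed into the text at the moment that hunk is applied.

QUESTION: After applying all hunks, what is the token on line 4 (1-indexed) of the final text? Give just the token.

Answer: xnh

Derivation:
Hunk 1: at line 3 remove [hocb,ezui,rjhe] add [tjl] -> 5 lines: ncfgs gadx uqdwn tjl pemc
Hunk 2: at line 1 remove [uqdwn] add [ngb,fvi] -> 6 lines: ncfgs gadx ngb fvi tjl pemc
Hunk 3: at line 1 remove [ngb,fvi] add [pscy] -> 5 lines: ncfgs gadx pscy tjl pemc
Hunk 4: at line 2 remove [pscy,tjl] add [mxys,zmvw,vign] -> 6 lines: ncfgs gadx mxys zmvw vign pemc
Hunk 5: at line 1 remove [mxys] add [zihmc,ihdk] -> 7 lines: ncfgs gadx zihmc ihdk zmvw vign pemc
Hunk 6: at line 1 remove [zihmc,ihdk,zmvw] add [dvsz,xnh,qiv] -> 7 lines: ncfgs gadx dvsz xnh qiv vign pemc
Final line 4: xnh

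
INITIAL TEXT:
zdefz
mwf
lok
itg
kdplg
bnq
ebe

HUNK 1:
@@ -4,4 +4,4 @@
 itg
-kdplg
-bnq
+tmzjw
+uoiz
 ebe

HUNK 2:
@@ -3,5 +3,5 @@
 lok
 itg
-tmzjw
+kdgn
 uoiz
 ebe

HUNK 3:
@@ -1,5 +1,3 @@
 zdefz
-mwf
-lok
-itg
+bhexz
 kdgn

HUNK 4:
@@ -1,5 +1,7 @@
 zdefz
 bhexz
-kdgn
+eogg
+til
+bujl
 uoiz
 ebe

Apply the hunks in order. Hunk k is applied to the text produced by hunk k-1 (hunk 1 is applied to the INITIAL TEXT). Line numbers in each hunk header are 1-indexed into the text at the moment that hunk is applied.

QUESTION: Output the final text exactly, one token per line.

Answer: zdefz
bhexz
eogg
til
bujl
uoiz
ebe

Derivation:
Hunk 1: at line 4 remove [kdplg,bnq] add [tmzjw,uoiz] -> 7 lines: zdefz mwf lok itg tmzjw uoiz ebe
Hunk 2: at line 3 remove [tmzjw] add [kdgn] -> 7 lines: zdefz mwf lok itg kdgn uoiz ebe
Hunk 3: at line 1 remove [mwf,lok,itg] add [bhexz] -> 5 lines: zdefz bhexz kdgn uoiz ebe
Hunk 4: at line 1 remove [kdgn] add [eogg,til,bujl] -> 7 lines: zdefz bhexz eogg til bujl uoiz ebe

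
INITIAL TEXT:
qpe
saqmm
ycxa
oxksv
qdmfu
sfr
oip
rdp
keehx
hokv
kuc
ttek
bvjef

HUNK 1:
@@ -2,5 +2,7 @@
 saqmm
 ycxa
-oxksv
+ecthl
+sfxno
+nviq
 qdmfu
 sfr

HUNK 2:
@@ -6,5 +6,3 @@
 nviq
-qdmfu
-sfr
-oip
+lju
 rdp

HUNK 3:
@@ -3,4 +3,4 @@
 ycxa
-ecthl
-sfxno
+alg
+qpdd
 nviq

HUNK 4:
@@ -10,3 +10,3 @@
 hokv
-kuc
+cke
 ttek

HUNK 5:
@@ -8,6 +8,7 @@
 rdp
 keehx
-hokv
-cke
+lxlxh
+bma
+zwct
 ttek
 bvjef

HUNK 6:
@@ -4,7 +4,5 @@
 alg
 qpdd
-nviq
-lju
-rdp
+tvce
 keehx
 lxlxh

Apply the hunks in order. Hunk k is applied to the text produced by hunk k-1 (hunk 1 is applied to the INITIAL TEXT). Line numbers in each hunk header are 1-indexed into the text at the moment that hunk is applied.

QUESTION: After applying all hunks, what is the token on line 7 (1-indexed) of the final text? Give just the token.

Hunk 1: at line 2 remove [oxksv] add [ecthl,sfxno,nviq] -> 15 lines: qpe saqmm ycxa ecthl sfxno nviq qdmfu sfr oip rdp keehx hokv kuc ttek bvjef
Hunk 2: at line 6 remove [qdmfu,sfr,oip] add [lju] -> 13 lines: qpe saqmm ycxa ecthl sfxno nviq lju rdp keehx hokv kuc ttek bvjef
Hunk 3: at line 3 remove [ecthl,sfxno] add [alg,qpdd] -> 13 lines: qpe saqmm ycxa alg qpdd nviq lju rdp keehx hokv kuc ttek bvjef
Hunk 4: at line 10 remove [kuc] add [cke] -> 13 lines: qpe saqmm ycxa alg qpdd nviq lju rdp keehx hokv cke ttek bvjef
Hunk 5: at line 8 remove [hokv,cke] add [lxlxh,bma,zwct] -> 14 lines: qpe saqmm ycxa alg qpdd nviq lju rdp keehx lxlxh bma zwct ttek bvjef
Hunk 6: at line 4 remove [nviq,lju,rdp] add [tvce] -> 12 lines: qpe saqmm ycxa alg qpdd tvce keehx lxlxh bma zwct ttek bvjef
Final line 7: keehx

Answer: keehx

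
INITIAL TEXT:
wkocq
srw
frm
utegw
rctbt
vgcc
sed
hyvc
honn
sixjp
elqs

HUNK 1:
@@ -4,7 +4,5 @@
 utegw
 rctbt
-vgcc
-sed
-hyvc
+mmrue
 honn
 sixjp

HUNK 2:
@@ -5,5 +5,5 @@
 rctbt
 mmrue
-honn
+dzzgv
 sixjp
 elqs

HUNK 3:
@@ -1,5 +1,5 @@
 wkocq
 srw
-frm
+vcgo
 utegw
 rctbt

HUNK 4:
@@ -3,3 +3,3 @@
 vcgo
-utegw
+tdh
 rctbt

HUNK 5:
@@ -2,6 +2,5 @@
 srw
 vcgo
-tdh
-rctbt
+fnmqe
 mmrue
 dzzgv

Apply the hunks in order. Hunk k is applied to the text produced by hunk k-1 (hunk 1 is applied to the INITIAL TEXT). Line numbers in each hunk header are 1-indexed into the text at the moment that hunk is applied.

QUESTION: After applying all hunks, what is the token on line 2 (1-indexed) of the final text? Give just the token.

Answer: srw

Derivation:
Hunk 1: at line 4 remove [vgcc,sed,hyvc] add [mmrue] -> 9 lines: wkocq srw frm utegw rctbt mmrue honn sixjp elqs
Hunk 2: at line 5 remove [honn] add [dzzgv] -> 9 lines: wkocq srw frm utegw rctbt mmrue dzzgv sixjp elqs
Hunk 3: at line 1 remove [frm] add [vcgo] -> 9 lines: wkocq srw vcgo utegw rctbt mmrue dzzgv sixjp elqs
Hunk 4: at line 3 remove [utegw] add [tdh] -> 9 lines: wkocq srw vcgo tdh rctbt mmrue dzzgv sixjp elqs
Hunk 5: at line 2 remove [tdh,rctbt] add [fnmqe] -> 8 lines: wkocq srw vcgo fnmqe mmrue dzzgv sixjp elqs
Final line 2: srw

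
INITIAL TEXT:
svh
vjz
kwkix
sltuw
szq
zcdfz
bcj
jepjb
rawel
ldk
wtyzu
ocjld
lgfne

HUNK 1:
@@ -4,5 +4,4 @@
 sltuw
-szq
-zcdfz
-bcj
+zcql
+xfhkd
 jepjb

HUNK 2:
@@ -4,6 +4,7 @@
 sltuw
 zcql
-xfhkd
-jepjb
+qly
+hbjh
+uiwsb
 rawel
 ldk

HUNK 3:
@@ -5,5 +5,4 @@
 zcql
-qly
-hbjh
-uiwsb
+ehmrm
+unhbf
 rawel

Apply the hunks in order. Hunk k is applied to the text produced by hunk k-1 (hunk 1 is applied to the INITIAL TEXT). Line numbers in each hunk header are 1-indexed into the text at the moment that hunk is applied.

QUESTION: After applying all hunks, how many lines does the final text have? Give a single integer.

Answer: 12

Derivation:
Hunk 1: at line 4 remove [szq,zcdfz,bcj] add [zcql,xfhkd] -> 12 lines: svh vjz kwkix sltuw zcql xfhkd jepjb rawel ldk wtyzu ocjld lgfne
Hunk 2: at line 4 remove [xfhkd,jepjb] add [qly,hbjh,uiwsb] -> 13 lines: svh vjz kwkix sltuw zcql qly hbjh uiwsb rawel ldk wtyzu ocjld lgfne
Hunk 3: at line 5 remove [qly,hbjh,uiwsb] add [ehmrm,unhbf] -> 12 lines: svh vjz kwkix sltuw zcql ehmrm unhbf rawel ldk wtyzu ocjld lgfne
Final line count: 12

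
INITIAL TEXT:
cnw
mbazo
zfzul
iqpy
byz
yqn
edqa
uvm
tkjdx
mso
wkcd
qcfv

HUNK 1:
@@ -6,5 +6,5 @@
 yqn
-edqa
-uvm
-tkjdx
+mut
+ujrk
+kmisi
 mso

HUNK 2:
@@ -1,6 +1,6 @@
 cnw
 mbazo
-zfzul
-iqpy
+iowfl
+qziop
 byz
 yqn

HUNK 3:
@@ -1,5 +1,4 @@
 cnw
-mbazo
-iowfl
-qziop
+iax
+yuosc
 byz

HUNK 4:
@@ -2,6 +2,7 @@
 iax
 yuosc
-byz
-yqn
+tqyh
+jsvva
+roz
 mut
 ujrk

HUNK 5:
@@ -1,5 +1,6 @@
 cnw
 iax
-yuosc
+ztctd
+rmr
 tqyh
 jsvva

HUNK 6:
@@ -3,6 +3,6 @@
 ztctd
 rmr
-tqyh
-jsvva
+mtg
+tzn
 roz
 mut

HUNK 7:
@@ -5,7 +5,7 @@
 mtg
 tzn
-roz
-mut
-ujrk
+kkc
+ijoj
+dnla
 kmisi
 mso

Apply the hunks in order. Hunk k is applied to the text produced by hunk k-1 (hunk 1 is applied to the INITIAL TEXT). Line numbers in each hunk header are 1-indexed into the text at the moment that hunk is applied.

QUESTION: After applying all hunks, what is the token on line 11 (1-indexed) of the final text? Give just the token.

Answer: mso

Derivation:
Hunk 1: at line 6 remove [edqa,uvm,tkjdx] add [mut,ujrk,kmisi] -> 12 lines: cnw mbazo zfzul iqpy byz yqn mut ujrk kmisi mso wkcd qcfv
Hunk 2: at line 1 remove [zfzul,iqpy] add [iowfl,qziop] -> 12 lines: cnw mbazo iowfl qziop byz yqn mut ujrk kmisi mso wkcd qcfv
Hunk 3: at line 1 remove [mbazo,iowfl,qziop] add [iax,yuosc] -> 11 lines: cnw iax yuosc byz yqn mut ujrk kmisi mso wkcd qcfv
Hunk 4: at line 2 remove [byz,yqn] add [tqyh,jsvva,roz] -> 12 lines: cnw iax yuosc tqyh jsvva roz mut ujrk kmisi mso wkcd qcfv
Hunk 5: at line 1 remove [yuosc] add [ztctd,rmr] -> 13 lines: cnw iax ztctd rmr tqyh jsvva roz mut ujrk kmisi mso wkcd qcfv
Hunk 6: at line 3 remove [tqyh,jsvva] add [mtg,tzn] -> 13 lines: cnw iax ztctd rmr mtg tzn roz mut ujrk kmisi mso wkcd qcfv
Hunk 7: at line 5 remove [roz,mut,ujrk] add [kkc,ijoj,dnla] -> 13 lines: cnw iax ztctd rmr mtg tzn kkc ijoj dnla kmisi mso wkcd qcfv
Final line 11: mso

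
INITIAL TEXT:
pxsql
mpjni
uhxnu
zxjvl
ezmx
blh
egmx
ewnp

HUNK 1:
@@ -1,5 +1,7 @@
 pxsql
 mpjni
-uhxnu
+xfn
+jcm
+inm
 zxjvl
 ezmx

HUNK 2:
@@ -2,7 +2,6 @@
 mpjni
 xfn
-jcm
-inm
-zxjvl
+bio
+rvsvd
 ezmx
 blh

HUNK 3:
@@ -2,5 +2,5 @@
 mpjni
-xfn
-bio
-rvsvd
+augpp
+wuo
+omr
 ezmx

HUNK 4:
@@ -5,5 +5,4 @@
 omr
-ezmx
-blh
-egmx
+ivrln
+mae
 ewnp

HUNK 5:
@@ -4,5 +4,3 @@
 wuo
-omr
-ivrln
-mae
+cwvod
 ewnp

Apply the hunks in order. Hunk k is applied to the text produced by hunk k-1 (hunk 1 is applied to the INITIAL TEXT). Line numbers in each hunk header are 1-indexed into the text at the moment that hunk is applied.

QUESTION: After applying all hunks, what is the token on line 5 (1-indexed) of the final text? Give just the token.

Hunk 1: at line 1 remove [uhxnu] add [xfn,jcm,inm] -> 10 lines: pxsql mpjni xfn jcm inm zxjvl ezmx blh egmx ewnp
Hunk 2: at line 2 remove [jcm,inm,zxjvl] add [bio,rvsvd] -> 9 lines: pxsql mpjni xfn bio rvsvd ezmx blh egmx ewnp
Hunk 3: at line 2 remove [xfn,bio,rvsvd] add [augpp,wuo,omr] -> 9 lines: pxsql mpjni augpp wuo omr ezmx blh egmx ewnp
Hunk 4: at line 5 remove [ezmx,blh,egmx] add [ivrln,mae] -> 8 lines: pxsql mpjni augpp wuo omr ivrln mae ewnp
Hunk 5: at line 4 remove [omr,ivrln,mae] add [cwvod] -> 6 lines: pxsql mpjni augpp wuo cwvod ewnp
Final line 5: cwvod

Answer: cwvod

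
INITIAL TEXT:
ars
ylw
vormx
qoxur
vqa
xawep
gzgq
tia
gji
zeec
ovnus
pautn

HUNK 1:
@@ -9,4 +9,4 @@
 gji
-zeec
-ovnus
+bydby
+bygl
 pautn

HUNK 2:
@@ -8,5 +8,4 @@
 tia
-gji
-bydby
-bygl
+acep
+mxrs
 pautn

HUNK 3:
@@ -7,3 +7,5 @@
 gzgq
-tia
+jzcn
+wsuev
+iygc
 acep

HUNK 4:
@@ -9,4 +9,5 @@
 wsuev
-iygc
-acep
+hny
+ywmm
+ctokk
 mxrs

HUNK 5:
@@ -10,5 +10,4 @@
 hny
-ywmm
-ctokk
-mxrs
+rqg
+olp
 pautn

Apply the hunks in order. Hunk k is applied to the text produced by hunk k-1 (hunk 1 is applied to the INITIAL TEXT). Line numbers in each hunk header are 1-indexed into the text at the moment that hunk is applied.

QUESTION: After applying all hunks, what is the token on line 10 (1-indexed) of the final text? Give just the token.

Answer: hny

Derivation:
Hunk 1: at line 9 remove [zeec,ovnus] add [bydby,bygl] -> 12 lines: ars ylw vormx qoxur vqa xawep gzgq tia gji bydby bygl pautn
Hunk 2: at line 8 remove [gji,bydby,bygl] add [acep,mxrs] -> 11 lines: ars ylw vormx qoxur vqa xawep gzgq tia acep mxrs pautn
Hunk 3: at line 7 remove [tia] add [jzcn,wsuev,iygc] -> 13 lines: ars ylw vormx qoxur vqa xawep gzgq jzcn wsuev iygc acep mxrs pautn
Hunk 4: at line 9 remove [iygc,acep] add [hny,ywmm,ctokk] -> 14 lines: ars ylw vormx qoxur vqa xawep gzgq jzcn wsuev hny ywmm ctokk mxrs pautn
Hunk 5: at line 10 remove [ywmm,ctokk,mxrs] add [rqg,olp] -> 13 lines: ars ylw vormx qoxur vqa xawep gzgq jzcn wsuev hny rqg olp pautn
Final line 10: hny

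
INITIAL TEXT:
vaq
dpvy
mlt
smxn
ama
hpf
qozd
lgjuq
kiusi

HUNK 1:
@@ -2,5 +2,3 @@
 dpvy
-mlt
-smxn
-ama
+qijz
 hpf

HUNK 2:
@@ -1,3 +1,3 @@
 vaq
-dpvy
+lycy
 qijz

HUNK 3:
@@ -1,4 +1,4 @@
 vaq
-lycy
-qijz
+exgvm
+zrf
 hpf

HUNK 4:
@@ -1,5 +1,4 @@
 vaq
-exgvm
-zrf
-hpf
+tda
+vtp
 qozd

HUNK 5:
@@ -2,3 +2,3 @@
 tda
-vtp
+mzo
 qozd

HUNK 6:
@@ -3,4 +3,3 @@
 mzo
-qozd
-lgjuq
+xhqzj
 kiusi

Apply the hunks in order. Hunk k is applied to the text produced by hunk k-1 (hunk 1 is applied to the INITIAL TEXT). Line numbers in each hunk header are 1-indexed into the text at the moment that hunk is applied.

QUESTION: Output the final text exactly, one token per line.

Hunk 1: at line 2 remove [mlt,smxn,ama] add [qijz] -> 7 lines: vaq dpvy qijz hpf qozd lgjuq kiusi
Hunk 2: at line 1 remove [dpvy] add [lycy] -> 7 lines: vaq lycy qijz hpf qozd lgjuq kiusi
Hunk 3: at line 1 remove [lycy,qijz] add [exgvm,zrf] -> 7 lines: vaq exgvm zrf hpf qozd lgjuq kiusi
Hunk 4: at line 1 remove [exgvm,zrf,hpf] add [tda,vtp] -> 6 lines: vaq tda vtp qozd lgjuq kiusi
Hunk 5: at line 2 remove [vtp] add [mzo] -> 6 lines: vaq tda mzo qozd lgjuq kiusi
Hunk 6: at line 3 remove [qozd,lgjuq] add [xhqzj] -> 5 lines: vaq tda mzo xhqzj kiusi

Answer: vaq
tda
mzo
xhqzj
kiusi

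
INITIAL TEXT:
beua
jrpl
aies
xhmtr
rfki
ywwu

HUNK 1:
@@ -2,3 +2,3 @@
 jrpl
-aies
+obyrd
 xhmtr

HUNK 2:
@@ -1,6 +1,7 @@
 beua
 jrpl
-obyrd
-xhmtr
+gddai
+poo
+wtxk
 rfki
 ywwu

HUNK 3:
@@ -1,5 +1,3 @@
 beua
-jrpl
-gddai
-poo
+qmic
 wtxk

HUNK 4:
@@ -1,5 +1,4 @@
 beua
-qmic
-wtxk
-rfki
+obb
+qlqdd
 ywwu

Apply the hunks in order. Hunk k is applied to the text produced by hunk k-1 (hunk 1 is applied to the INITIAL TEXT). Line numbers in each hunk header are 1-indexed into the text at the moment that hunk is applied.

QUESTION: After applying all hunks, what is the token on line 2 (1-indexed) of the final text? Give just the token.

Hunk 1: at line 2 remove [aies] add [obyrd] -> 6 lines: beua jrpl obyrd xhmtr rfki ywwu
Hunk 2: at line 1 remove [obyrd,xhmtr] add [gddai,poo,wtxk] -> 7 lines: beua jrpl gddai poo wtxk rfki ywwu
Hunk 3: at line 1 remove [jrpl,gddai,poo] add [qmic] -> 5 lines: beua qmic wtxk rfki ywwu
Hunk 4: at line 1 remove [qmic,wtxk,rfki] add [obb,qlqdd] -> 4 lines: beua obb qlqdd ywwu
Final line 2: obb

Answer: obb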